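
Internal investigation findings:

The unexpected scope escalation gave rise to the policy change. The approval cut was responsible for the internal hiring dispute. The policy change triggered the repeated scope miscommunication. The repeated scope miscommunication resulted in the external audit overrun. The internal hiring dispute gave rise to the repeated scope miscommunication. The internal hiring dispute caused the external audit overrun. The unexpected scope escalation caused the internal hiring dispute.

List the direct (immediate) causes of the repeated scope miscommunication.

Upstream contributors include the unexpected scope escalation, the approval cut, but only the internal hiring dispute, the policy change feed directly into the repeated scope miscommunication.

the internal hiring dispute, the policy change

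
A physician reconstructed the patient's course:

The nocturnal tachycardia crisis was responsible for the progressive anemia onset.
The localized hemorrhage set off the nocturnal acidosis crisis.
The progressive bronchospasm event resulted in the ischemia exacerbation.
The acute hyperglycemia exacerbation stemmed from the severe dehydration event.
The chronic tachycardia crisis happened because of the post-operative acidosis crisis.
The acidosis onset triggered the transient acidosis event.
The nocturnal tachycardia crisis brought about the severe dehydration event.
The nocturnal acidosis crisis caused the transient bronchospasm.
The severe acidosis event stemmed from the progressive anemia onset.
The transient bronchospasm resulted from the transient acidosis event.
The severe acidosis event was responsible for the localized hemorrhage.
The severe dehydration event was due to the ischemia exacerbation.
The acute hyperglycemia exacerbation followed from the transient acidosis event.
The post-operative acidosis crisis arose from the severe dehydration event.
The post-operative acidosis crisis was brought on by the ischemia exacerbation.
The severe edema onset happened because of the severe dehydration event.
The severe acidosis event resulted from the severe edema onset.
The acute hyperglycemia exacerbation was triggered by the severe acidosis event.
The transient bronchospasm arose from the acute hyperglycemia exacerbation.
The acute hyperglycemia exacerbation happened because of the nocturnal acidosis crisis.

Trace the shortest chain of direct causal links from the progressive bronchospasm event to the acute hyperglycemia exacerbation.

the progressive bronchospasm event → the ischemia exacerbation → the severe dehydration event → the acute hyperglycemia exacerbation

the progressive bronchospasm event → the ischemia exacerbation
the ischemia exacerbation → the severe dehydration event
the severe dehydration event → the acute hyperglycemia exacerbation
Length: 3 steps.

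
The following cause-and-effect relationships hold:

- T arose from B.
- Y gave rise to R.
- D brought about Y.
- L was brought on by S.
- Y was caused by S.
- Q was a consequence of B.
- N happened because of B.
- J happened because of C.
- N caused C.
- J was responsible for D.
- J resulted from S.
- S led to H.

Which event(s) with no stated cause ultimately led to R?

Tracing upstream from R: R ← Y ← S.
A separate upstream branch: R ← Y ← D ← J ← C ← N ← B.
Each of those chain origins has no stated cause.

B, S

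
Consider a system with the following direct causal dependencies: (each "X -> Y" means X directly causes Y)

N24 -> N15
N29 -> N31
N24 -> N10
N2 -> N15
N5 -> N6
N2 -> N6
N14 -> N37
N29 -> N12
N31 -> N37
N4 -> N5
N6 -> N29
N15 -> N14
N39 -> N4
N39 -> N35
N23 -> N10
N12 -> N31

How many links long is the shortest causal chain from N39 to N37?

6

Shortest chain: N39 → N4 → N5 → N6 → N29 → N31 → N37.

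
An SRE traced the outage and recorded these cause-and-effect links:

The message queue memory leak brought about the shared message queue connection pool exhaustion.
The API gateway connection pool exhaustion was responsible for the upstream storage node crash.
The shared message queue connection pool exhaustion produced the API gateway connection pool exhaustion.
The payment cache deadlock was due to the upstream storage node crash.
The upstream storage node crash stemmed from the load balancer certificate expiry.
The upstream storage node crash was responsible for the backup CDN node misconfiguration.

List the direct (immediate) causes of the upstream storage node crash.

the API gateway connection pool exhaustion, the load balancer certificate expiry

Upstream contributors include the message queue memory leak, the shared message queue connection pool exhaustion, but only the API gateway connection pool exhaustion, the load balancer certificate expiry feed directly into the upstream storage node crash.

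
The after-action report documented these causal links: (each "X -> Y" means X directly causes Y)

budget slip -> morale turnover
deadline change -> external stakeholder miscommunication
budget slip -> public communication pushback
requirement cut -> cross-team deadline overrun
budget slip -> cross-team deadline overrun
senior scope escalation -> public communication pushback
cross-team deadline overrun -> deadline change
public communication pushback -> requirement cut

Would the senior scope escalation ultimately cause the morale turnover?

No

The senior scope escalation leads to the public communication pushback, the requirement cut, the cross-team deadline overrun, the deadline change, the external stakeholder miscommunication; the morale turnover is not among them.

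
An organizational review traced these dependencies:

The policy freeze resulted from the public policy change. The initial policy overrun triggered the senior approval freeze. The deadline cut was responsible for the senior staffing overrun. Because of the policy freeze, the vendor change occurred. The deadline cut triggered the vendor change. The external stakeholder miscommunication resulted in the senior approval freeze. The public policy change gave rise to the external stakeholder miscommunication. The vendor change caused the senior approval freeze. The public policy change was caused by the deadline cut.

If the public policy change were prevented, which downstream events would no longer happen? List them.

the external stakeholder miscommunication, the policy freeze

Downstream of the public policy change: the policy freeze, the vendor change, the external stakeholder miscommunication, the senior approval freeze.
Of those, still caused via another path: the vendor change, the senior approval freeze.
The remainder have no surviving cause.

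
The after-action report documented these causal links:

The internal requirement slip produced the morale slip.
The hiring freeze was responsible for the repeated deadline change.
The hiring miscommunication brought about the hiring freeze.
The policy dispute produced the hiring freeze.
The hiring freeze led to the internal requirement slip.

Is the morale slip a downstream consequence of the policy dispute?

Yes

There is a causal chain: the policy dispute → the hiring freeze → the internal requirement slip → the morale slip.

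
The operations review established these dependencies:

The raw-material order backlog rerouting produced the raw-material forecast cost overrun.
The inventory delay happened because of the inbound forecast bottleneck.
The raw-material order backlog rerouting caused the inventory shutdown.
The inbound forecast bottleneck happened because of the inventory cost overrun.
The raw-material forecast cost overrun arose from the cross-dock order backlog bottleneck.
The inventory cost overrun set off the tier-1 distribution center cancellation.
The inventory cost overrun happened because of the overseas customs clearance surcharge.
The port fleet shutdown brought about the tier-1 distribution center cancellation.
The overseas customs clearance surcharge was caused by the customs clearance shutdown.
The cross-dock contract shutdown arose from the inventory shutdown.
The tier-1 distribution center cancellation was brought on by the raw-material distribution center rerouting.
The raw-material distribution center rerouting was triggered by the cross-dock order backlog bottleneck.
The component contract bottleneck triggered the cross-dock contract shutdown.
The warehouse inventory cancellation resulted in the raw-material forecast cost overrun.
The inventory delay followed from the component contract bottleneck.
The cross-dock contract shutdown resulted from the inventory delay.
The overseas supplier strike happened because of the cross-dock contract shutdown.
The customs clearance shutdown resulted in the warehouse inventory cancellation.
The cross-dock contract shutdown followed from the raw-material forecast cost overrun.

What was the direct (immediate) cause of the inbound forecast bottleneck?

Upstream contributors include the customs clearance shutdown, the overseas customs clearance surcharge, but only the inventory cost overrun feeds directly into the inbound forecast bottleneck.

the inventory cost overrun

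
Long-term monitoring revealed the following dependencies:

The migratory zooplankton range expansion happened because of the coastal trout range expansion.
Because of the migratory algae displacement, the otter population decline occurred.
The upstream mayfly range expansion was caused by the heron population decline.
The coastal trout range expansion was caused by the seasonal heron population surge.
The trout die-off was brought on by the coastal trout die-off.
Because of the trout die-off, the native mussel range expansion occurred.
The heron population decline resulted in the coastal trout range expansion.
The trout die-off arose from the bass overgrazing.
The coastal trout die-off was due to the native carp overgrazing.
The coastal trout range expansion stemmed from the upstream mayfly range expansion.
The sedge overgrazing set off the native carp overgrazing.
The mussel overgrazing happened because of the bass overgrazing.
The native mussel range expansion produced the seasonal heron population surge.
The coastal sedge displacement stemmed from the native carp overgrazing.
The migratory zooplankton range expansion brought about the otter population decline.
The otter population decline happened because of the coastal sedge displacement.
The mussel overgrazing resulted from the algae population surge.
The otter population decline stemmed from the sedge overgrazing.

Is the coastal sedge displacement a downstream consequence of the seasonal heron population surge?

No

The seasonal heron population surge leads to the coastal trout range expansion, the migratory zooplankton range expansion, the otter population decline; the coastal sedge displacement is not among them.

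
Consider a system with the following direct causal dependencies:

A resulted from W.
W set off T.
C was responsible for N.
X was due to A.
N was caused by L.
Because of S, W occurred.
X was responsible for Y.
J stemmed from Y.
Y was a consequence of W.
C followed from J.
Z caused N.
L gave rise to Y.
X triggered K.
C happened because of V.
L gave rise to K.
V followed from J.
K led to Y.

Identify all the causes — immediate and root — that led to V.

A, J, K, L, S, W, X, Y

Immediate cause of V: J.
Further upstream: S, W, A, L, X, K, Y.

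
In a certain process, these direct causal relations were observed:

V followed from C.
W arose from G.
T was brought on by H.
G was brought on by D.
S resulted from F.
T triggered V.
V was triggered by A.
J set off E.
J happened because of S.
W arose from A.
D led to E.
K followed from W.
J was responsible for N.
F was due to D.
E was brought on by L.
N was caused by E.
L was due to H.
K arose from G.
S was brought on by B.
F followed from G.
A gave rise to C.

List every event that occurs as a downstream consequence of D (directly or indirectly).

E, F, G, J, K, N, S, W

Direct effects: G, F, E.
2 steps out: W, S, K, N.
3 steps out: J.
Not reachable from it: B, A, H, L, T, C, V.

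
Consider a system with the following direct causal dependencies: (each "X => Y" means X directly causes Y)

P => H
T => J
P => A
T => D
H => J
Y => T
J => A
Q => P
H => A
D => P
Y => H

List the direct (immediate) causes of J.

H, T

Upstream contributors include Y, D, P, Q, but only H, T feed directly into J.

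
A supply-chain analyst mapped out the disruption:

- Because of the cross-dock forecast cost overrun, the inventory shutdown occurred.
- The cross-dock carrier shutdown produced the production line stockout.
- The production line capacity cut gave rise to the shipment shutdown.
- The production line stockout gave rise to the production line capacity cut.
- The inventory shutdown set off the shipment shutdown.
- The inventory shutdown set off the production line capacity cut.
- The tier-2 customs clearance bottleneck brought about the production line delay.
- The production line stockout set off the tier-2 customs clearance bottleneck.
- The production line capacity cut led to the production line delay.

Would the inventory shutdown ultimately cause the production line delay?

There is a causal chain: the inventory shutdown → the production line capacity cut → the production line delay.

Yes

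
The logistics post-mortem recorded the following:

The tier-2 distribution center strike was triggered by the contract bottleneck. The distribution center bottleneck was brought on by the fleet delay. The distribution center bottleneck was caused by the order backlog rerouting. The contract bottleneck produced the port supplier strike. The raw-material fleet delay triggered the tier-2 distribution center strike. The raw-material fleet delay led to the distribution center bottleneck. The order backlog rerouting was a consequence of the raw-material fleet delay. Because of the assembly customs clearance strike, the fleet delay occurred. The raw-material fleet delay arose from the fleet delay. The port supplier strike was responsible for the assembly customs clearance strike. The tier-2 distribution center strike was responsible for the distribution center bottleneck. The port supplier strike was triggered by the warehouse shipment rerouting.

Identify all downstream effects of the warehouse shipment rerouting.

Direct effects: the port supplier strike.
2 steps out: the assembly customs clearance strike.
3 steps out: the fleet delay.
4 steps out: the raw-material fleet delay, the distribution center bottleneck.
5 steps out: the order backlog rerouting, the tier-2 distribution center strike.
Not reachable from it: the contract bottleneck.

the assembly customs clearance strike, the distribution center bottleneck, the fleet delay, the order backlog rerouting, the port supplier strike, the raw-material fleet delay, the tier-2 distribution center strike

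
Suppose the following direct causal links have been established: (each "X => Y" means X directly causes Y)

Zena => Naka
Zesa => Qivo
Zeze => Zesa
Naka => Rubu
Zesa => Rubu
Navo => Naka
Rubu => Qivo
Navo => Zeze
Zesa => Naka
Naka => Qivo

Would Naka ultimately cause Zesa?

No

Naka leads to Rubu, Qivo; Zesa is not among them.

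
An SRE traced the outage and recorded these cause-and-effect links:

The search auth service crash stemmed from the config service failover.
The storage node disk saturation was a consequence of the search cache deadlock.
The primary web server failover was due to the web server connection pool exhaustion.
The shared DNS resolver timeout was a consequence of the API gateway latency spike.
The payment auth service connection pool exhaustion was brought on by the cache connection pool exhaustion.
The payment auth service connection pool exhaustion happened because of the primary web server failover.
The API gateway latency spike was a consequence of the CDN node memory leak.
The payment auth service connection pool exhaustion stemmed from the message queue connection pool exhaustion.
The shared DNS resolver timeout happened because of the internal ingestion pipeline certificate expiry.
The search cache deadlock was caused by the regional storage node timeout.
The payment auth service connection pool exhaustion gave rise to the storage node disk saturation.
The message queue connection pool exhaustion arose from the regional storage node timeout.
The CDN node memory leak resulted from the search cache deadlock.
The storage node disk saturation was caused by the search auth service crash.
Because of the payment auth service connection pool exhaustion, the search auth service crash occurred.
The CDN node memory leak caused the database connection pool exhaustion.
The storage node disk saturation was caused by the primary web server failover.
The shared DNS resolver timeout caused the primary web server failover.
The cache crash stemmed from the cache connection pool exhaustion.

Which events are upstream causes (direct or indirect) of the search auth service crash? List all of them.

Immediate causes of the search auth service crash: the config service failover, the payment auth service connection pool exhaustion.
Further upstream: the internal ingestion pipeline certificate expiry, the regional storage node timeout, the search cache deadlock, the message queue connection pool exhaustion, the CDN node memory leak, the API gateway latency spike, the web server connection pool exhaustion, the cache connection pool exhaustion, the shared DNS resolver timeout, the primary web server failover.

the API gateway latency spike, the CDN node memory leak, the cache connection pool exhaustion, the config service failover, the internal ingestion pipeline certificate expiry, the message queue connection pool exhaustion, the payment auth service connection pool exhaustion, the primary web server failover, the regional storage node timeout, the search cache deadlock, the shared DNS resolver timeout, the web server connection pool exhaustion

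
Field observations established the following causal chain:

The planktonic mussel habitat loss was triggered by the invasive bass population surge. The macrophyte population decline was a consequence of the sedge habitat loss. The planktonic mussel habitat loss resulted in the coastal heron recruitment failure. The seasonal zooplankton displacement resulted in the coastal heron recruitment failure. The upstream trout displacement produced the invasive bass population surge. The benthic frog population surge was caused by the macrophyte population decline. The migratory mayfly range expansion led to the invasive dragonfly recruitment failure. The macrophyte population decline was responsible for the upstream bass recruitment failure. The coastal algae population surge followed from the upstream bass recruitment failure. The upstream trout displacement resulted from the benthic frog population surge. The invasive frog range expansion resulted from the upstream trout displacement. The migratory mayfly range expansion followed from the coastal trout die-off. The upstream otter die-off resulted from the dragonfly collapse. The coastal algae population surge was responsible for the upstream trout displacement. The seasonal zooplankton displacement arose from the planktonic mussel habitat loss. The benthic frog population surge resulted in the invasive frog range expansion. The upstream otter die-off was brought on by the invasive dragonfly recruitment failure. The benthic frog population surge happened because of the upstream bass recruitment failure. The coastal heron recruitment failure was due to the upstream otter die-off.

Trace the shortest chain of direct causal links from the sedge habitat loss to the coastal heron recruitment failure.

the sedge habitat loss → the macrophyte population decline → the benthic frog population surge → the upstream trout displacement → the invasive bass population surge → the planktonic mussel habitat loss → the coastal heron recruitment failure

the sedge habitat loss → the macrophyte population decline
the macrophyte population decline → the benthic frog population surge
the benthic frog population surge → the upstream trout displacement
the upstream trout displacement → the invasive bass population surge
the invasive bass population surge → the planktonic mussel habitat loss
the planktonic mussel habitat loss → the coastal heron recruitment failure
Length: 6 steps.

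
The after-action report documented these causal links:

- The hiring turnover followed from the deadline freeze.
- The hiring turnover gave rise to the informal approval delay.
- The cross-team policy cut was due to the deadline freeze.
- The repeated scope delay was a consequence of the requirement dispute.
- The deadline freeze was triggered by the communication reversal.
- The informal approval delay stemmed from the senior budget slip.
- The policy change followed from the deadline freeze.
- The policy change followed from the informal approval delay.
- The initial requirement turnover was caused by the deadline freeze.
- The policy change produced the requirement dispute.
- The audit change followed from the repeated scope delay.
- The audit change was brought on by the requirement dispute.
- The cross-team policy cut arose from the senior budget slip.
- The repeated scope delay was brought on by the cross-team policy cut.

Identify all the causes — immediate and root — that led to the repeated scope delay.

Immediate causes of the repeated scope delay: the requirement dispute, the cross-team policy cut.
Further upstream: the communication reversal, the deadline freeze, the senior budget slip, the hiring turnover, the informal approval delay, the policy change.

the communication reversal, the cross-team policy cut, the deadline freeze, the hiring turnover, the informal approval delay, the policy change, the requirement dispute, the senior budget slip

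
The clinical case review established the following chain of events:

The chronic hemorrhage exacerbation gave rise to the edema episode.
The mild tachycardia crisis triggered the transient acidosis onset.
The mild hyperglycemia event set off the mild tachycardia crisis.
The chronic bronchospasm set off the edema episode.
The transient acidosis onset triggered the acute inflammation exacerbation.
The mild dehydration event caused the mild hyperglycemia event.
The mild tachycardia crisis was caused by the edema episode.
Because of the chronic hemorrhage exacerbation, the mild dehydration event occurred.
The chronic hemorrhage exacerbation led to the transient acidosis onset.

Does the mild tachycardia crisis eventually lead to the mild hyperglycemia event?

No

The mild tachycardia crisis leads to the transient acidosis onset, the acute inflammation exacerbation; the mild hyperglycemia event is not among them.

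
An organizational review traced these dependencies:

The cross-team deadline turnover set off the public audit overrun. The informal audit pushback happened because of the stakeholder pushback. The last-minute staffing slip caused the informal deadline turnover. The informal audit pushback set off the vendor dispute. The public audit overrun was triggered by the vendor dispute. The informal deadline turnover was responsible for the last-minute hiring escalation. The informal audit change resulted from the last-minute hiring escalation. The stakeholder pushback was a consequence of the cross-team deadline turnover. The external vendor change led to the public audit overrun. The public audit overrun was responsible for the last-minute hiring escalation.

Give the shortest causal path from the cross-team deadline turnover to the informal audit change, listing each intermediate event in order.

the cross-team deadline turnover → the public audit overrun
the public audit overrun → the last-minute hiring escalation
the last-minute hiring escalation → the informal audit change
Length: 3 steps.

the cross-team deadline turnover → the public audit overrun → the last-minute hiring escalation → the informal audit change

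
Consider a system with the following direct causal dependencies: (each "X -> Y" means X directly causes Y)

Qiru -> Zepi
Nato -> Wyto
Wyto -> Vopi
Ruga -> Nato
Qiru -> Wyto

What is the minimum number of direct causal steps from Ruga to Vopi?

3

Shortest chain: Ruga → Nato → Wyto → Vopi.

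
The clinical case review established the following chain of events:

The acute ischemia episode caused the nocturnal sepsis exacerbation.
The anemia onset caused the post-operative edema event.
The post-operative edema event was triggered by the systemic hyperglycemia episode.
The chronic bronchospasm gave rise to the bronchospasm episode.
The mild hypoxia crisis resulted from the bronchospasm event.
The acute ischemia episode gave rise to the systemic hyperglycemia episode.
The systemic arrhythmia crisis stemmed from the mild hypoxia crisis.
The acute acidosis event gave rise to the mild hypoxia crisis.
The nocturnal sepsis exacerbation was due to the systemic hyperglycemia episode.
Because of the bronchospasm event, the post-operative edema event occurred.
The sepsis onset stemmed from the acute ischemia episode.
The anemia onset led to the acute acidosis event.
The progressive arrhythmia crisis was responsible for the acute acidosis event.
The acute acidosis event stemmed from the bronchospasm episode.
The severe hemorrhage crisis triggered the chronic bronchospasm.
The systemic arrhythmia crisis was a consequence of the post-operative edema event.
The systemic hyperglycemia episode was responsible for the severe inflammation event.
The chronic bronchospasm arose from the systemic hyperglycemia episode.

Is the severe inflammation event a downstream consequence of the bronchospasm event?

No

The bronchospasm event leads to the mild hypoxia crisis, the post-operative edema event, the systemic arrhythmia crisis; the severe inflammation event is not among them.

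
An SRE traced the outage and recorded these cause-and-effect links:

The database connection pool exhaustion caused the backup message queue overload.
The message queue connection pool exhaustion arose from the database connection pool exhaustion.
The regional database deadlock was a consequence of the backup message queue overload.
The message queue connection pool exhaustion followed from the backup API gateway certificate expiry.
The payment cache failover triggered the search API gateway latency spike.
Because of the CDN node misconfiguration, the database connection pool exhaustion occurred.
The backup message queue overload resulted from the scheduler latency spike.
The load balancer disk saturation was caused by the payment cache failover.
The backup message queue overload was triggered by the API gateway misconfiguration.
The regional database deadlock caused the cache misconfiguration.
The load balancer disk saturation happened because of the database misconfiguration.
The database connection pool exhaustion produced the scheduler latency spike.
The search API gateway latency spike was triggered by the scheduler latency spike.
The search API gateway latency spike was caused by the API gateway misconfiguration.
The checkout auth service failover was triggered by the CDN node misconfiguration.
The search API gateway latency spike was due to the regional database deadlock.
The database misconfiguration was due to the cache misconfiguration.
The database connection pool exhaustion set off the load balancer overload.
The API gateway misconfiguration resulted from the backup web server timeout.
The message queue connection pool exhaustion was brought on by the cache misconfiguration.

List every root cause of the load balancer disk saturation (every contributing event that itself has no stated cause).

Tracing upstream from the load balancer disk saturation: the load balancer disk saturation ← the database misconfiguration ← the cache misconfiguration ← the regional database deadlock ← the backup message queue overload ← the database connection pool exhaustion ← the CDN node misconfiguration.
A separate upstream branch: the load balancer disk saturation ← the database misconfiguration ← the cache misconfiguration ← the regional database deadlock ← the backup message queue overload ← the API gateway misconfiguration ← the backup web server timeout.
A separate upstream branch: the load balancer disk saturation ← the payment cache failover.
Each of those chain origins has no stated cause.

the CDN node misconfiguration, the backup web server timeout, the payment cache failover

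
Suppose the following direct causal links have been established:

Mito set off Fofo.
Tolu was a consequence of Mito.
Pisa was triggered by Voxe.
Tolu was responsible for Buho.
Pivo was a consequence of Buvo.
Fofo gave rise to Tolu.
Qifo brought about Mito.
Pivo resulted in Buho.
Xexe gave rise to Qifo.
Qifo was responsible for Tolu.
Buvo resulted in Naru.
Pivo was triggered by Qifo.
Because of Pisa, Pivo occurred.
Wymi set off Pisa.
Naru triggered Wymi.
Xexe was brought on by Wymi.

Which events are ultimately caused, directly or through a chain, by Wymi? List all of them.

Direct effects: Pisa, Xexe.
2 steps out: Qifo, Pivo.
3 steps out: Mito, Tolu, Buho.
4 steps out: Fofo.
Not reachable from it: Buvo, Naru, Voxe.

Buho, Fofo, Mito, Pisa, Pivo, Qifo, Tolu, Xexe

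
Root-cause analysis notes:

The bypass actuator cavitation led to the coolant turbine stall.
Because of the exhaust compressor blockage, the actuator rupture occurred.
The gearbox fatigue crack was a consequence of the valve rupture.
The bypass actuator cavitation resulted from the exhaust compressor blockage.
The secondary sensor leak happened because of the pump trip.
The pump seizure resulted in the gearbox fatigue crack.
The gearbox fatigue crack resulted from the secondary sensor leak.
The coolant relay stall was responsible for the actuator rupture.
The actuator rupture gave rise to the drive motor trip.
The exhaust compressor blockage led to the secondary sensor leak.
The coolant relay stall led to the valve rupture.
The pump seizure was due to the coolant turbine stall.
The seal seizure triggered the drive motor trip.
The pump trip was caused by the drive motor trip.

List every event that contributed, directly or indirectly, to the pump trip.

Immediate cause of the pump trip: the drive motor trip.
Further upstream: the exhaust compressor blockage, the coolant relay stall, the actuator rupture, the seal seizure.

the actuator rupture, the coolant relay stall, the drive motor trip, the exhaust compressor blockage, the seal seizure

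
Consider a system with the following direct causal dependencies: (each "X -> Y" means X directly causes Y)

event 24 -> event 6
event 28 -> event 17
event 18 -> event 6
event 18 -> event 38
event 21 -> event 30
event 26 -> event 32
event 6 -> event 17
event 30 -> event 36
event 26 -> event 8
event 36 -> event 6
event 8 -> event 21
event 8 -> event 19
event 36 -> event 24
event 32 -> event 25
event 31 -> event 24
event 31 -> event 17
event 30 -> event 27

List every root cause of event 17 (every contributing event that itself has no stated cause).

Tracing upstream from event 17: event 17 ← event 6 ← event 36 ← event 30 ← event 21 ← event 8 ← event 26.
A separate upstream branch: event 17 ← event 28.
A separate upstream branch: event 17 ← event 6 ← event 18.
A separate upstream branch: event 17 ← event 31.
Each of those chain origins has no stated cause.

event 18, event 26, event 28, event 31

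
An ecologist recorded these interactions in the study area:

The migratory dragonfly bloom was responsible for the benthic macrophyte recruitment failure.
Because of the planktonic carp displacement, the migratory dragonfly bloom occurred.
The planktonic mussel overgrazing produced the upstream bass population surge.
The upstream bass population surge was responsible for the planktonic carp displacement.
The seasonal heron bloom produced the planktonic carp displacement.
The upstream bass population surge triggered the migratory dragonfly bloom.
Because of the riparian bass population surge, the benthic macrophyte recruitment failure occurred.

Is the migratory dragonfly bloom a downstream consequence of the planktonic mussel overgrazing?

There is a causal chain: the planktonic mussel overgrazing → the upstream bass population surge → the migratory dragonfly bloom.

Yes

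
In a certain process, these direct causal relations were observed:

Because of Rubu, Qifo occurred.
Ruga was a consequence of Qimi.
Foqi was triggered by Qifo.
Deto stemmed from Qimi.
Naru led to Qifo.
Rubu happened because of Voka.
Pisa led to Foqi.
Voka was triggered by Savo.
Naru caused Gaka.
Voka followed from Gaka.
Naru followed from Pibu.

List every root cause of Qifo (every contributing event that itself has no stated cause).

Tracing upstream from Qifo: Qifo ← Naru ← Pibu.
A separate upstream branch: Qifo ← Rubu ← Voka ← Savo.
Each of those chain origins has no stated cause.

Pibu, Savo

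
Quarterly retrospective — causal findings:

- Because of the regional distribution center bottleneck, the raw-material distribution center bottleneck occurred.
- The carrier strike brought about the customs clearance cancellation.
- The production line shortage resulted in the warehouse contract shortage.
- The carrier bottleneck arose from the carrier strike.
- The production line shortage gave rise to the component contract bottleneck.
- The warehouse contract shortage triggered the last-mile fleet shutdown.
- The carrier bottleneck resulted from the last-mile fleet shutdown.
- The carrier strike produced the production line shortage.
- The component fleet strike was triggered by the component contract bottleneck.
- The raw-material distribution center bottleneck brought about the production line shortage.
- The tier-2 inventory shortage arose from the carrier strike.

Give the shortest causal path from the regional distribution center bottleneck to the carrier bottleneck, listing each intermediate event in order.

the regional distribution center bottleneck → the raw-material distribution center bottleneck → the production line shortage → the warehouse contract shortage → the last-mile fleet shutdown → the carrier bottleneck

the regional distribution center bottleneck → the raw-material distribution center bottleneck
the raw-material distribution center bottleneck → the production line shortage
the production line shortage → the warehouse contract shortage
the warehouse contract shortage → the last-mile fleet shutdown
the last-mile fleet shutdown → the carrier bottleneck
Length: 5 steps.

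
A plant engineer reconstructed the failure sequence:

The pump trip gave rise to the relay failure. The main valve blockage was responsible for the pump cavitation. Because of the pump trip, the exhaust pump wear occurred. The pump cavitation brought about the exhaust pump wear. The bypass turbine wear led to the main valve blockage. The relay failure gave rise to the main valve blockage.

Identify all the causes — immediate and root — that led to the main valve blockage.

Immediate causes of the main valve blockage: the relay failure, the bypass turbine wear.
Further upstream: the pump trip.

the bypass turbine wear, the pump trip, the relay failure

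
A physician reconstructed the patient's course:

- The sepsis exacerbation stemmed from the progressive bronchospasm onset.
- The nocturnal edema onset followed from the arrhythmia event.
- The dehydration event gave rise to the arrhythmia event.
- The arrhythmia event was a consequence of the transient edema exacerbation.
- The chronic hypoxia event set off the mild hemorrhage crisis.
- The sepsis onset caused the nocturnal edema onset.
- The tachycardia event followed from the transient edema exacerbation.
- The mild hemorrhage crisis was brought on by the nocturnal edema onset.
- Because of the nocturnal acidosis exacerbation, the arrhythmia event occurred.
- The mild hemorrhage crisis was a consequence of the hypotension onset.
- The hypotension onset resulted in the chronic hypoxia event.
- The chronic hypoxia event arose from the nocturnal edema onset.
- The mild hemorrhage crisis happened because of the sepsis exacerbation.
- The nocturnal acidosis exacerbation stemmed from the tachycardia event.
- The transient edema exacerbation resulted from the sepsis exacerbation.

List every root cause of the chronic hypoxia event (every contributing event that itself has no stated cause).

Tracing upstream from the chronic hypoxia event: the chronic hypoxia event ← the nocturnal edema onset ← the sepsis onset.
A separate upstream branch: the chronic hypoxia event ← the nocturnal edema onset ← the arrhythmia event ← the transient edema exacerbation ← the sepsis exacerbation ← the progressive bronchospasm onset.
A separate upstream branch: the chronic hypoxia event ← the nocturnal edema onset ← the arrhythmia event ← the dehydration event.
A separate upstream branch: the chronic hypoxia event ← the hypotension onset.
Each of those chain origins has no stated cause.

the dehydration event, the hypotension onset, the progressive bronchospasm onset, the sepsis onset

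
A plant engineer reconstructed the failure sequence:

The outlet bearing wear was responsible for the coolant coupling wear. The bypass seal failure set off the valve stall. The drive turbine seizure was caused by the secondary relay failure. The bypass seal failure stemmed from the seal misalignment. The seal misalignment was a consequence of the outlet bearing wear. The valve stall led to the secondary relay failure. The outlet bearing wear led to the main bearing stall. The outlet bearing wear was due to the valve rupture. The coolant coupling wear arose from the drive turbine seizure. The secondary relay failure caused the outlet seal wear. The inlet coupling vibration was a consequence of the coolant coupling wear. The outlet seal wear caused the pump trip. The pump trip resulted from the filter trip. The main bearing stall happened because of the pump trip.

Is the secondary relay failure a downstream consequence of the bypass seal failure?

Yes

There is a causal chain: the bypass seal failure → the valve stall → the secondary relay failure.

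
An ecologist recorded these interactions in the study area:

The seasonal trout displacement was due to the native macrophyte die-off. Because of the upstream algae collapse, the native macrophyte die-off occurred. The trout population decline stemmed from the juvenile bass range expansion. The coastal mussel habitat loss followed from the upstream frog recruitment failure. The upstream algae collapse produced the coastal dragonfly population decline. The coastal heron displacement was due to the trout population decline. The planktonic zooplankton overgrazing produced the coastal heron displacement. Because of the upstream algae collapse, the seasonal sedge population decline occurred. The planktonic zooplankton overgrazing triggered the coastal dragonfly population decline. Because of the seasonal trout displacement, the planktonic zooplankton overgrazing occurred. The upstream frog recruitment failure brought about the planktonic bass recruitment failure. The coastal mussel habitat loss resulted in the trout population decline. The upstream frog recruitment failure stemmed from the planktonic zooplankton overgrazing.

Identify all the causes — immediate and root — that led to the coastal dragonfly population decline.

the native macrophyte die-off, the planktonic zooplankton overgrazing, the seasonal trout displacement, the upstream algae collapse

Immediate causes of the coastal dragonfly population decline: the upstream algae collapse, the planktonic zooplankton overgrazing.
Further upstream: the native macrophyte die-off, the seasonal trout displacement.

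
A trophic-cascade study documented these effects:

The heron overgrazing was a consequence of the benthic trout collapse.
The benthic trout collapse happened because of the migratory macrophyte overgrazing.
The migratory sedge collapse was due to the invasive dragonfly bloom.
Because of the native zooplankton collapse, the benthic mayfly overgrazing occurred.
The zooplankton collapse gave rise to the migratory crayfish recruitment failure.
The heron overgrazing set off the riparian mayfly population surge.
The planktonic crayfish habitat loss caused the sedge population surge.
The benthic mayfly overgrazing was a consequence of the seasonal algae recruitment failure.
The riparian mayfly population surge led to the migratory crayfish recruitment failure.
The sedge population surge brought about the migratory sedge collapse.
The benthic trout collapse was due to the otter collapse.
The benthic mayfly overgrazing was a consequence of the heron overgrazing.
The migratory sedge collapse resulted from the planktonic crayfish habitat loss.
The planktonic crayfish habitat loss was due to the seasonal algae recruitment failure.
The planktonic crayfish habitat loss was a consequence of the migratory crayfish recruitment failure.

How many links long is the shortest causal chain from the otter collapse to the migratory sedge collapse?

Shortest chain: the otter collapse → the benthic trout collapse → the heron overgrazing → the riparian mayfly population surge → the migratory crayfish recruitment failure → the planktonic crayfish habitat loss → the migratory sedge collapse.

6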